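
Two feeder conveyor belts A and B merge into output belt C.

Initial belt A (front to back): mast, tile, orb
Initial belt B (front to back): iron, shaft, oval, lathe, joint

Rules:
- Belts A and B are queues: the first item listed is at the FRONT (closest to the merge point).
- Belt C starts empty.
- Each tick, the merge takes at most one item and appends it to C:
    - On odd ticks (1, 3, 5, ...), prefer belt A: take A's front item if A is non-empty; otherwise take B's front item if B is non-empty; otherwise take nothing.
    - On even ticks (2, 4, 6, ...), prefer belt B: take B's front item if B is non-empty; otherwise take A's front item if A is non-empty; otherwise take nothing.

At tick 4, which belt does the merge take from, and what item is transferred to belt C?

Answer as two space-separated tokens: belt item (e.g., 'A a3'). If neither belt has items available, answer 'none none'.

Answer: B shaft

Derivation:
Tick 1: prefer A, take mast from A; A=[tile,orb] B=[iron,shaft,oval,lathe,joint] C=[mast]
Tick 2: prefer B, take iron from B; A=[tile,orb] B=[shaft,oval,lathe,joint] C=[mast,iron]
Tick 3: prefer A, take tile from A; A=[orb] B=[shaft,oval,lathe,joint] C=[mast,iron,tile]
Tick 4: prefer B, take shaft from B; A=[orb] B=[oval,lathe,joint] C=[mast,iron,tile,shaft]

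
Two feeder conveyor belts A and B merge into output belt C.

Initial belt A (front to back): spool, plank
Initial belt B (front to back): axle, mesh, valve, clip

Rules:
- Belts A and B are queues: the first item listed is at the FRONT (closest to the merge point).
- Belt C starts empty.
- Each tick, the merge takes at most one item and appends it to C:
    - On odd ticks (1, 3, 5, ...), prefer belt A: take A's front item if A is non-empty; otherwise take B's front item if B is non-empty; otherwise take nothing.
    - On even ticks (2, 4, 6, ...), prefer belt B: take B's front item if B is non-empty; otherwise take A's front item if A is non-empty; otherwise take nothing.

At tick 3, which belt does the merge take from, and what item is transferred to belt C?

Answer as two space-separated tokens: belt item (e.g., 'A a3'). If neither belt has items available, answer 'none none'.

Answer: A plank

Derivation:
Tick 1: prefer A, take spool from A; A=[plank] B=[axle,mesh,valve,clip] C=[spool]
Tick 2: prefer B, take axle from B; A=[plank] B=[mesh,valve,clip] C=[spool,axle]
Tick 3: prefer A, take plank from A; A=[-] B=[mesh,valve,clip] C=[spool,axle,plank]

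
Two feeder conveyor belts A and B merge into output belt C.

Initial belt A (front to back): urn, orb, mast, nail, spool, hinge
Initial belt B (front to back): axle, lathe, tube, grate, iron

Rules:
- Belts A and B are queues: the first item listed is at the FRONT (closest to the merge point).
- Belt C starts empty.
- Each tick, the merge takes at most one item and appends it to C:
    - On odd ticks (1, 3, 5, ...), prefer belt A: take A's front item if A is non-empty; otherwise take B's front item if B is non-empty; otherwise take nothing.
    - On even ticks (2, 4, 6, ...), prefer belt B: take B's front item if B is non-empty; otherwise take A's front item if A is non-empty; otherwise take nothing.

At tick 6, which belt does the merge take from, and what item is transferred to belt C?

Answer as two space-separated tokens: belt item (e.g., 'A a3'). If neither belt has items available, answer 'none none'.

Tick 1: prefer A, take urn from A; A=[orb,mast,nail,spool,hinge] B=[axle,lathe,tube,grate,iron] C=[urn]
Tick 2: prefer B, take axle from B; A=[orb,mast,nail,spool,hinge] B=[lathe,tube,grate,iron] C=[urn,axle]
Tick 3: prefer A, take orb from A; A=[mast,nail,spool,hinge] B=[lathe,tube,grate,iron] C=[urn,axle,orb]
Tick 4: prefer B, take lathe from B; A=[mast,nail,spool,hinge] B=[tube,grate,iron] C=[urn,axle,orb,lathe]
Tick 5: prefer A, take mast from A; A=[nail,spool,hinge] B=[tube,grate,iron] C=[urn,axle,orb,lathe,mast]
Tick 6: prefer B, take tube from B; A=[nail,spool,hinge] B=[grate,iron] C=[urn,axle,orb,lathe,mast,tube]

Answer: B tube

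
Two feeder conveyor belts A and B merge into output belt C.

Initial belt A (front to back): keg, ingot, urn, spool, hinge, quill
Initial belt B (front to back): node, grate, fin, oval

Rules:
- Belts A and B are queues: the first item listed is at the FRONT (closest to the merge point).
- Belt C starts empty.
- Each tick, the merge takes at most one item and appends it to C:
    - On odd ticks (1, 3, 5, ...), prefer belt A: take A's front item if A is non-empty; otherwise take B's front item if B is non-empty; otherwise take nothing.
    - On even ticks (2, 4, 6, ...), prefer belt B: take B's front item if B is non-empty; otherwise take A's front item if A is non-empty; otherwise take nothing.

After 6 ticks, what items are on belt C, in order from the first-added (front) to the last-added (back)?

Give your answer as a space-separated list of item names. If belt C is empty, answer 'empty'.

Tick 1: prefer A, take keg from A; A=[ingot,urn,spool,hinge,quill] B=[node,grate,fin,oval] C=[keg]
Tick 2: prefer B, take node from B; A=[ingot,urn,spool,hinge,quill] B=[grate,fin,oval] C=[keg,node]
Tick 3: prefer A, take ingot from A; A=[urn,spool,hinge,quill] B=[grate,fin,oval] C=[keg,node,ingot]
Tick 4: prefer B, take grate from B; A=[urn,spool,hinge,quill] B=[fin,oval] C=[keg,node,ingot,grate]
Tick 5: prefer A, take urn from A; A=[spool,hinge,quill] B=[fin,oval] C=[keg,node,ingot,grate,urn]
Tick 6: prefer B, take fin from B; A=[spool,hinge,quill] B=[oval] C=[keg,node,ingot,grate,urn,fin]

Answer: keg node ingot grate urn fin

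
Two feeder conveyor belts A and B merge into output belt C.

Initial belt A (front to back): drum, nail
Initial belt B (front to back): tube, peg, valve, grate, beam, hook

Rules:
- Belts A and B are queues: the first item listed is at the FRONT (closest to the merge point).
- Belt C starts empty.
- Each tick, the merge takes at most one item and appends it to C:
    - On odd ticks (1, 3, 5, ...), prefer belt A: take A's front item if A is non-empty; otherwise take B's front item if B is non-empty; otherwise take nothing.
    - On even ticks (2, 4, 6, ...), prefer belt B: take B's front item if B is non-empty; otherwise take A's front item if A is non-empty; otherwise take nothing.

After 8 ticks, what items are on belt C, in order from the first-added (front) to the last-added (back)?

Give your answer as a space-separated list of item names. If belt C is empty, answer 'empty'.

Tick 1: prefer A, take drum from A; A=[nail] B=[tube,peg,valve,grate,beam,hook] C=[drum]
Tick 2: prefer B, take tube from B; A=[nail] B=[peg,valve,grate,beam,hook] C=[drum,tube]
Tick 3: prefer A, take nail from A; A=[-] B=[peg,valve,grate,beam,hook] C=[drum,tube,nail]
Tick 4: prefer B, take peg from B; A=[-] B=[valve,grate,beam,hook] C=[drum,tube,nail,peg]
Tick 5: prefer A, take valve from B; A=[-] B=[grate,beam,hook] C=[drum,tube,nail,peg,valve]
Tick 6: prefer B, take grate from B; A=[-] B=[beam,hook] C=[drum,tube,nail,peg,valve,grate]
Tick 7: prefer A, take beam from B; A=[-] B=[hook] C=[drum,tube,nail,peg,valve,grate,beam]
Tick 8: prefer B, take hook from B; A=[-] B=[-] C=[drum,tube,nail,peg,valve,grate,beam,hook]

Answer: drum tube nail peg valve grate beam hook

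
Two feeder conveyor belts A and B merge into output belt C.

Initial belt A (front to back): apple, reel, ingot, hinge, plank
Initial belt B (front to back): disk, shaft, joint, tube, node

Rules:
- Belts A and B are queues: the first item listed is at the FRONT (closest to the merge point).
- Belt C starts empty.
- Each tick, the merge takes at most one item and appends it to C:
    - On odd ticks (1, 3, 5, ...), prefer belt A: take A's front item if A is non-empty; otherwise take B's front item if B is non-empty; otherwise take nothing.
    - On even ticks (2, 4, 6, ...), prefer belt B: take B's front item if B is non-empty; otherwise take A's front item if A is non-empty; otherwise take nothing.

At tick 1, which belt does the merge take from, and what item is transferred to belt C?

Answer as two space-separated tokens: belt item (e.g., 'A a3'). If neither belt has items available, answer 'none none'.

Tick 1: prefer A, take apple from A; A=[reel,ingot,hinge,plank] B=[disk,shaft,joint,tube,node] C=[apple]

Answer: A apple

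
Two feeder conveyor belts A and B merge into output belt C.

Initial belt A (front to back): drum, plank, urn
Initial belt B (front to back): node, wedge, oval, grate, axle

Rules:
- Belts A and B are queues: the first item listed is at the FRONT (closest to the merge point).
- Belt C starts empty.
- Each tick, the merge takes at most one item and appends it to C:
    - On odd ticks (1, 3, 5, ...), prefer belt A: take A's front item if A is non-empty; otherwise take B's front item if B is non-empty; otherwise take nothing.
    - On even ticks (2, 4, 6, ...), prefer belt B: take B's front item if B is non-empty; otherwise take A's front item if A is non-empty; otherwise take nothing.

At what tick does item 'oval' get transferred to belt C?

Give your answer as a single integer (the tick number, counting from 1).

Answer: 6

Derivation:
Tick 1: prefer A, take drum from A; A=[plank,urn] B=[node,wedge,oval,grate,axle] C=[drum]
Tick 2: prefer B, take node from B; A=[plank,urn] B=[wedge,oval,grate,axle] C=[drum,node]
Tick 3: prefer A, take plank from A; A=[urn] B=[wedge,oval,grate,axle] C=[drum,node,plank]
Tick 4: prefer B, take wedge from B; A=[urn] B=[oval,grate,axle] C=[drum,node,plank,wedge]
Tick 5: prefer A, take urn from A; A=[-] B=[oval,grate,axle] C=[drum,node,plank,wedge,urn]
Tick 6: prefer B, take oval from B; A=[-] B=[grate,axle] C=[drum,node,plank,wedge,urn,oval]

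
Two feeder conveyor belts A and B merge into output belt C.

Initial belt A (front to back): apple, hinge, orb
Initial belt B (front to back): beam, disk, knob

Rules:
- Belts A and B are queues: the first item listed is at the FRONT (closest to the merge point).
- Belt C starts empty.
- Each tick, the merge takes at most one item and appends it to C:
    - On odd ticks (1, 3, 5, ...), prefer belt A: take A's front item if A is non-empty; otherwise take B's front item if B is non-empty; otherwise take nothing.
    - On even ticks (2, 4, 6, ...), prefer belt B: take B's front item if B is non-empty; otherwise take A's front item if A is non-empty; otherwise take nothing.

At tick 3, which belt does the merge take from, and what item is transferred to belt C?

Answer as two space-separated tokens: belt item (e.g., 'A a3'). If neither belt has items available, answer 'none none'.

Tick 1: prefer A, take apple from A; A=[hinge,orb] B=[beam,disk,knob] C=[apple]
Tick 2: prefer B, take beam from B; A=[hinge,orb] B=[disk,knob] C=[apple,beam]
Tick 3: prefer A, take hinge from A; A=[orb] B=[disk,knob] C=[apple,beam,hinge]

Answer: A hinge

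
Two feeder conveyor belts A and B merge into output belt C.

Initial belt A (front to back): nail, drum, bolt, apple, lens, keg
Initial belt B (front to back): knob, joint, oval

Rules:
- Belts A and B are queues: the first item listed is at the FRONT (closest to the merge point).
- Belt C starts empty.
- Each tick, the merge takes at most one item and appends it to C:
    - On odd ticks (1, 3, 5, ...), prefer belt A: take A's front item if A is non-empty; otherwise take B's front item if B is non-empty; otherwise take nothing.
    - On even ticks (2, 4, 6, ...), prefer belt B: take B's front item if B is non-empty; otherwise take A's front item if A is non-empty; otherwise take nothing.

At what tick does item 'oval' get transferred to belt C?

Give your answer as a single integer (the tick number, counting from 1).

Tick 1: prefer A, take nail from A; A=[drum,bolt,apple,lens,keg] B=[knob,joint,oval] C=[nail]
Tick 2: prefer B, take knob from B; A=[drum,bolt,apple,lens,keg] B=[joint,oval] C=[nail,knob]
Tick 3: prefer A, take drum from A; A=[bolt,apple,lens,keg] B=[joint,oval] C=[nail,knob,drum]
Tick 4: prefer B, take joint from B; A=[bolt,apple,lens,keg] B=[oval] C=[nail,knob,drum,joint]
Tick 5: prefer A, take bolt from A; A=[apple,lens,keg] B=[oval] C=[nail,knob,drum,joint,bolt]
Tick 6: prefer B, take oval from B; A=[apple,lens,keg] B=[-] C=[nail,knob,drum,joint,bolt,oval]

Answer: 6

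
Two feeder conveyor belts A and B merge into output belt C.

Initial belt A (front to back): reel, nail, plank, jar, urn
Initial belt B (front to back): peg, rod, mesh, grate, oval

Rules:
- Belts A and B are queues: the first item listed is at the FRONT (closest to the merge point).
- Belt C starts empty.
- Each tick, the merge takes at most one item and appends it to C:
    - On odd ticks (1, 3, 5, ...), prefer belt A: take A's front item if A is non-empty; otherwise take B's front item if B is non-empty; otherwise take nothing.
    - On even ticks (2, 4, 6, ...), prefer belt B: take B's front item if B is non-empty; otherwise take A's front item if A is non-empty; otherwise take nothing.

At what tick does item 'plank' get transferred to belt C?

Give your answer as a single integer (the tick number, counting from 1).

Tick 1: prefer A, take reel from A; A=[nail,plank,jar,urn] B=[peg,rod,mesh,grate,oval] C=[reel]
Tick 2: prefer B, take peg from B; A=[nail,plank,jar,urn] B=[rod,mesh,grate,oval] C=[reel,peg]
Tick 3: prefer A, take nail from A; A=[plank,jar,urn] B=[rod,mesh,grate,oval] C=[reel,peg,nail]
Tick 4: prefer B, take rod from B; A=[plank,jar,urn] B=[mesh,grate,oval] C=[reel,peg,nail,rod]
Tick 5: prefer A, take plank from A; A=[jar,urn] B=[mesh,grate,oval] C=[reel,peg,nail,rod,plank]

Answer: 5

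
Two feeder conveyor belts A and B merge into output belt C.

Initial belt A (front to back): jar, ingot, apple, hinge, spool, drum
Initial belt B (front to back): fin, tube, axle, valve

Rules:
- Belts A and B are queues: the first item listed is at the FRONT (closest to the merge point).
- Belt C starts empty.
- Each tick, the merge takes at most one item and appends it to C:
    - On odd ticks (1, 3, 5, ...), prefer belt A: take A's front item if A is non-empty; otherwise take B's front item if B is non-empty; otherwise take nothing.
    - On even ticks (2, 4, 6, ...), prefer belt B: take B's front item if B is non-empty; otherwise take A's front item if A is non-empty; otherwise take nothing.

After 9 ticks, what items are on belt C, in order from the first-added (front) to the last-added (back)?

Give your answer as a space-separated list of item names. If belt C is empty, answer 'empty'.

Tick 1: prefer A, take jar from A; A=[ingot,apple,hinge,spool,drum] B=[fin,tube,axle,valve] C=[jar]
Tick 2: prefer B, take fin from B; A=[ingot,apple,hinge,spool,drum] B=[tube,axle,valve] C=[jar,fin]
Tick 3: prefer A, take ingot from A; A=[apple,hinge,spool,drum] B=[tube,axle,valve] C=[jar,fin,ingot]
Tick 4: prefer B, take tube from B; A=[apple,hinge,spool,drum] B=[axle,valve] C=[jar,fin,ingot,tube]
Tick 5: prefer A, take apple from A; A=[hinge,spool,drum] B=[axle,valve] C=[jar,fin,ingot,tube,apple]
Tick 6: prefer B, take axle from B; A=[hinge,spool,drum] B=[valve] C=[jar,fin,ingot,tube,apple,axle]
Tick 7: prefer A, take hinge from A; A=[spool,drum] B=[valve] C=[jar,fin,ingot,tube,apple,axle,hinge]
Tick 8: prefer B, take valve from B; A=[spool,drum] B=[-] C=[jar,fin,ingot,tube,apple,axle,hinge,valve]
Tick 9: prefer A, take spool from A; A=[drum] B=[-] C=[jar,fin,ingot,tube,apple,axle,hinge,valve,spool]

Answer: jar fin ingot tube apple axle hinge valve spool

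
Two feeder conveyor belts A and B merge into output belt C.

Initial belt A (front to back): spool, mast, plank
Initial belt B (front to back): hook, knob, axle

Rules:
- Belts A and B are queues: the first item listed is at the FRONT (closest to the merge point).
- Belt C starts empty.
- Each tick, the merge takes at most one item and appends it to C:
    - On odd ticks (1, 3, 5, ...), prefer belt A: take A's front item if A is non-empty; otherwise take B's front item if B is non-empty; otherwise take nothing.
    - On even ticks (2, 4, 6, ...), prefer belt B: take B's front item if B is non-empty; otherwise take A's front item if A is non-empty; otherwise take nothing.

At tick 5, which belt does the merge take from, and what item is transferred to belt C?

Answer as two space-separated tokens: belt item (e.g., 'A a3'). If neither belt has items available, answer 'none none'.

Tick 1: prefer A, take spool from A; A=[mast,plank] B=[hook,knob,axle] C=[spool]
Tick 2: prefer B, take hook from B; A=[mast,plank] B=[knob,axle] C=[spool,hook]
Tick 3: prefer A, take mast from A; A=[plank] B=[knob,axle] C=[spool,hook,mast]
Tick 4: prefer B, take knob from B; A=[plank] B=[axle] C=[spool,hook,mast,knob]
Tick 5: prefer A, take plank from A; A=[-] B=[axle] C=[spool,hook,mast,knob,plank]

Answer: A plank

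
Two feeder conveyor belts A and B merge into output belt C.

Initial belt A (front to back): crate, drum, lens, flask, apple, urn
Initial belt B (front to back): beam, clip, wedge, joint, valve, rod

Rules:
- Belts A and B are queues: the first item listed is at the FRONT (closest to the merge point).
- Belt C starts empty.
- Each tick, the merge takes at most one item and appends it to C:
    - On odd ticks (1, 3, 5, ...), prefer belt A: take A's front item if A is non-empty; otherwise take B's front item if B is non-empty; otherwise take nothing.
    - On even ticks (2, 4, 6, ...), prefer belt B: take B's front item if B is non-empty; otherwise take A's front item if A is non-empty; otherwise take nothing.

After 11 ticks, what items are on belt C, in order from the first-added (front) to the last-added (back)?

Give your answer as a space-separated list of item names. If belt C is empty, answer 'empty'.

Tick 1: prefer A, take crate from A; A=[drum,lens,flask,apple,urn] B=[beam,clip,wedge,joint,valve,rod] C=[crate]
Tick 2: prefer B, take beam from B; A=[drum,lens,flask,apple,urn] B=[clip,wedge,joint,valve,rod] C=[crate,beam]
Tick 3: prefer A, take drum from A; A=[lens,flask,apple,urn] B=[clip,wedge,joint,valve,rod] C=[crate,beam,drum]
Tick 4: prefer B, take clip from B; A=[lens,flask,apple,urn] B=[wedge,joint,valve,rod] C=[crate,beam,drum,clip]
Tick 5: prefer A, take lens from A; A=[flask,apple,urn] B=[wedge,joint,valve,rod] C=[crate,beam,drum,clip,lens]
Tick 6: prefer B, take wedge from B; A=[flask,apple,urn] B=[joint,valve,rod] C=[crate,beam,drum,clip,lens,wedge]
Tick 7: prefer A, take flask from A; A=[apple,urn] B=[joint,valve,rod] C=[crate,beam,drum,clip,lens,wedge,flask]
Tick 8: prefer B, take joint from B; A=[apple,urn] B=[valve,rod] C=[crate,beam,drum,clip,lens,wedge,flask,joint]
Tick 9: prefer A, take apple from A; A=[urn] B=[valve,rod] C=[crate,beam,drum,clip,lens,wedge,flask,joint,apple]
Tick 10: prefer B, take valve from B; A=[urn] B=[rod] C=[crate,beam,drum,clip,lens,wedge,flask,joint,apple,valve]
Tick 11: prefer A, take urn from A; A=[-] B=[rod] C=[crate,beam,drum,clip,lens,wedge,flask,joint,apple,valve,urn]

Answer: crate beam drum clip lens wedge flask joint apple valve urn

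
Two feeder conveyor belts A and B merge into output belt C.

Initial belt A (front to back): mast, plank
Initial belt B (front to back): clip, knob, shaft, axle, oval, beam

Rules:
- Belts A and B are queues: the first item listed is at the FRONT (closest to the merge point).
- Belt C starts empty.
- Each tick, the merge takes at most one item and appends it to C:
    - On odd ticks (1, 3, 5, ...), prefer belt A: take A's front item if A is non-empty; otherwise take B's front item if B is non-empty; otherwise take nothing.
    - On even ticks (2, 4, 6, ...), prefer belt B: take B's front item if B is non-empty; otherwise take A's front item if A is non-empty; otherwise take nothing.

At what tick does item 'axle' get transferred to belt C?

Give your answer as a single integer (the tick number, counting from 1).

Answer: 6

Derivation:
Tick 1: prefer A, take mast from A; A=[plank] B=[clip,knob,shaft,axle,oval,beam] C=[mast]
Tick 2: prefer B, take clip from B; A=[plank] B=[knob,shaft,axle,oval,beam] C=[mast,clip]
Tick 3: prefer A, take plank from A; A=[-] B=[knob,shaft,axle,oval,beam] C=[mast,clip,plank]
Tick 4: prefer B, take knob from B; A=[-] B=[shaft,axle,oval,beam] C=[mast,clip,plank,knob]
Tick 5: prefer A, take shaft from B; A=[-] B=[axle,oval,beam] C=[mast,clip,plank,knob,shaft]
Tick 6: prefer B, take axle from B; A=[-] B=[oval,beam] C=[mast,clip,plank,knob,shaft,axle]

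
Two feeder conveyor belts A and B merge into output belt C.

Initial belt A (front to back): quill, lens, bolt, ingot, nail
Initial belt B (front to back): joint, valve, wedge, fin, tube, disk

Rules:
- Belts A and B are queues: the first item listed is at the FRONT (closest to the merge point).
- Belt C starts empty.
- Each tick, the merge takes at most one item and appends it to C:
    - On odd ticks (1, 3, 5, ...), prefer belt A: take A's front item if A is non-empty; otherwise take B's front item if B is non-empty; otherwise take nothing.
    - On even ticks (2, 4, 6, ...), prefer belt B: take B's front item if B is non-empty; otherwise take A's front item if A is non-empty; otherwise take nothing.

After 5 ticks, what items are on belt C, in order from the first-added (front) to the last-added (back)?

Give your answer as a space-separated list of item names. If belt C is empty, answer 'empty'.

Answer: quill joint lens valve bolt

Derivation:
Tick 1: prefer A, take quill from A; A=[lens,bolt,ingot,nail] B=[joint,valve,wedge,fin,tube,disk] C=[quill]
Tick 2: prefer B, take joint from B; A=[lens,bolt,ingot,nail] B=[valve,wedge,fin,tube,disk] C=[quill,joint]
Tick 3: prefer A, take lens from A; A=[bolt,ingot,nail] B=[valve,wedge,fin,tube,disk] C=[quill,joint,lens]
Tick 4: prefer B, take valve from B; A=[bolt,ingot,nail] B=[wedge,fin,tube,disk] C=[quill,joint,lens,valve]
Tick 5: prefer A, take bolt from A; A=[ingot,nail] B=[wedge,fin,tube,disk] C=[quill,joint,lens,valve,bolt]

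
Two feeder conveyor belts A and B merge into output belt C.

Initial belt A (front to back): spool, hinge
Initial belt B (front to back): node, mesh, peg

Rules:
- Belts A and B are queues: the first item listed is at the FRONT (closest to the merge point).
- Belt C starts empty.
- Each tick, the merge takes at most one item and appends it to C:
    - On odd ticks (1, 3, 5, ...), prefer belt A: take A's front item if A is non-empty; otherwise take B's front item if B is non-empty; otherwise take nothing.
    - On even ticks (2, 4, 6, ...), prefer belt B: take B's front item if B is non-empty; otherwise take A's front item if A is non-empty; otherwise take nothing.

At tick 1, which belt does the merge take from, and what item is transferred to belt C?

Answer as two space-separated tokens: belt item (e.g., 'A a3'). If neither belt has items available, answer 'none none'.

Answer: A spool

Derivation:
Tick 1: prefer A, take spool from A; A=[hinge] B=[node,mesh,peg] C=[spool]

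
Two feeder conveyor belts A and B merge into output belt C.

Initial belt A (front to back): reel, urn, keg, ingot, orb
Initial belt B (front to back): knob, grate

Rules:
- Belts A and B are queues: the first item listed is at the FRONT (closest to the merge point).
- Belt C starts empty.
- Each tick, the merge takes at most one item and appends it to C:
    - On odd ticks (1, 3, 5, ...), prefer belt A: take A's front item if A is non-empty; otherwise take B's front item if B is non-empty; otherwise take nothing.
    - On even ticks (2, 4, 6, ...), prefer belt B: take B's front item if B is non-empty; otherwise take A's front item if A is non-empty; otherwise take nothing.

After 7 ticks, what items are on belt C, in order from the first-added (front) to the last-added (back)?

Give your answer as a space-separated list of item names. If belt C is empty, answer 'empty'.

Tick 1: prefer A, take reel from A; A=[urn,keg,ingot,orb] B=[knob,grate] C=[reel]
Tick 2: prefer B, take knob from B; A=[urn,keg,ingot,orb] B=[grate] C=[reel,knob]
Tick 3: prefer A, take urn from A; A=[keg,ingot,orb] B=[grate] C=[reel,knob,urn]
Tick 4: prefer B, take grate from B; A=[keg,ingot,orb] B=[-] C=[reel,knob,urn,grate]
Tick 5: prefer A, take keg from A; A=[ingot,orb] B=[-] C=[reel,knob,urn,grate,keg]
Tick 6: prefer B, take ingot from A; A=[orb] B=[-] C=[reel,knob,urn,grate,keg,ingot]
Tick 7: prefer A, take orb from A; A=[-] B=[-] C=[reel,knob,urn,grate,keg,ingot,orb]

Answer: reel knob urn grate keg ingot orb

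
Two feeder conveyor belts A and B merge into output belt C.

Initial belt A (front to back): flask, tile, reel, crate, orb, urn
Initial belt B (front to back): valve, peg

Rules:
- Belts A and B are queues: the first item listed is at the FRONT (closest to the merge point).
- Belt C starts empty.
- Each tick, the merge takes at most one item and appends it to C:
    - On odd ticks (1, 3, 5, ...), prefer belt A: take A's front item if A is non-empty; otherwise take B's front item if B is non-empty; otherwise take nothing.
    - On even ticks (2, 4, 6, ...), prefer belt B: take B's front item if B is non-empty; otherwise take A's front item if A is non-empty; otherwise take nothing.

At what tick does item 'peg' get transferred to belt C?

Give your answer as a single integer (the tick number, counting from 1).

Answer: 4

Derivation:
Tick 1: prefer A, take flask from A; A=[tile,reel,crate,orb,urn] B=[valve,peg] C=[flask]
Tick 2: prefer B, take valve from B; A=[tile,reel,crate,orb,urn] B=[peg] C=[flask,valve]
Tick 3: prefer A, take tile from A; A=[reel,crate,orb,urn] B=[peg] C=[flask,valve,tile]
Tick 4: prefer B, take peg from B; A=[reel,crate,orb,urn] B=[-] C=[flask,valve,tile,peg]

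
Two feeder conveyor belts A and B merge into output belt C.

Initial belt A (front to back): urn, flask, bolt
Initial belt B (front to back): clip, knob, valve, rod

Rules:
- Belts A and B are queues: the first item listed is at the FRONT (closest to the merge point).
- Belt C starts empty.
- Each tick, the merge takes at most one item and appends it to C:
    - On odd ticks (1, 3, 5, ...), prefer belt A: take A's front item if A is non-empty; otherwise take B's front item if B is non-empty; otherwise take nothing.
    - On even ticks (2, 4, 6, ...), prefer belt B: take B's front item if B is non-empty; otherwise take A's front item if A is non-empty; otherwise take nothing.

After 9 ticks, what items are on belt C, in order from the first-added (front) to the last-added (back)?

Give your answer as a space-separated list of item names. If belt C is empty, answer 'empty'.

Tick 1: prefer A, take urn from A; A=[flask,bolt] B=[clip,knob,valve,rod] C=[urn]
Tick 2: prefer B, take clip from B; A=[flask,bolt] B=[knob,valve,rod] C=[urn,clip]
Tick 3: prefer A, take flask from A; A=[bolt] B=[knob,valve,rod] C=[urn,clip,flask]
Tick 4: prefer B, take knob from B; A=[bolt] B=[valve,rod] C=[urn,clip,flask,knob]
Tick 5: prefer A, take bolt from A; A=[-] B=[valve,rod] C=[urn,clip,flask,knob,bolt]
Tick 6: prefer B, take valve from B; A=[-] B=[rod] C=[urn,clip,flask,knob,bolt,valve]
Tick 7: prefer A, take rod from B; A=[-] B=[-] C=[urn,clip,flask,knob,bolt,valve,rod]
Tick 8: prefer B, both empty, nothing taken; A=[-] B=[-] C=[urn,clip,flask,knob,bolt,valve,rod]
Tick 9: prefer A, both empty, nothing taken; A=[-] B=[-] C=[urn,clip,flask,knob,bolt,valve,rod]

Answer: urn clip flask knob bolt valve rod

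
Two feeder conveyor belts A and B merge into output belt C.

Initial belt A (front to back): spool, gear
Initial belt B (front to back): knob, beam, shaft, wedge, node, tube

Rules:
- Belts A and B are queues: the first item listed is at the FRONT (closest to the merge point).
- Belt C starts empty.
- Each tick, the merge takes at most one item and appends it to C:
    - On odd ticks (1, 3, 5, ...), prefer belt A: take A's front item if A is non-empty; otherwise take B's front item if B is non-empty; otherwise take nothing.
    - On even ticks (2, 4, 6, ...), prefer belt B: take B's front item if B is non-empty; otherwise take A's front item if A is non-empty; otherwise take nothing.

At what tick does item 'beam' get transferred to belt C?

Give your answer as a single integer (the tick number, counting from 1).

Tick 1: prefer A, take spool from A; A=[gear] B=[knob,beam,shaft,wedge,node,tube] C=[spool]
Tick 2: prefer B, take knob from B; A=[gear] B=[beam,shaft,wedge,node,tube] C=[spool,knob]
Tick 3: prefer A, take gear from A; A=[-] B=[beam,shaft,wedge,node,tube] C=[spool,knob,gear]
Tick 4: prefer B, take beam from B; A=[-] B=[shaft,wedge,node,tube] C=[spool,knob,gear,beam]

Answer: 4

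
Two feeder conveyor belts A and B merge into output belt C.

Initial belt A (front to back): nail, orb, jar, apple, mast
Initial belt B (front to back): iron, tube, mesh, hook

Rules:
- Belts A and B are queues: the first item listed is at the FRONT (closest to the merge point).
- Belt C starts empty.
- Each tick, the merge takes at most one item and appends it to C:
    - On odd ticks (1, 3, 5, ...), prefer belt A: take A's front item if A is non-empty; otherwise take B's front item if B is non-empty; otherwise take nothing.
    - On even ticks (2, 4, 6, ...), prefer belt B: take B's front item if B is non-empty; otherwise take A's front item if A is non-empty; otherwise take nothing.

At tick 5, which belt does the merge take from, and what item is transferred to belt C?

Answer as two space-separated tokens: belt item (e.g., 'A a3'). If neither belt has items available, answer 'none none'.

Answer: A jar

Derivation:
Tick 1: prefer A, take nail from A; A=[orb,jar,apple,mast] B=[iron,tube,mesh,hook] C=[nail]
Tick 2: prefer B, take iron from B; A=[orb,jar,apple,mast] B=[tube,mesh,hook] C=[nail,iron]
Tick 3: prefer A, take orb from A; A=[jar,apple,mast] B=[tube,mesh,hook] C=[nail,iron,orb]
Tick 4: prefer B, take tube from B; A=[jar,apple,mast] B=[mesh,hook] C=[nail,iron,orb,tube]
Tick 5: prefer A, take jar from A; A=[apple,mast] B=[mesh,hook] C=[nail,iron,orb,tube,jar]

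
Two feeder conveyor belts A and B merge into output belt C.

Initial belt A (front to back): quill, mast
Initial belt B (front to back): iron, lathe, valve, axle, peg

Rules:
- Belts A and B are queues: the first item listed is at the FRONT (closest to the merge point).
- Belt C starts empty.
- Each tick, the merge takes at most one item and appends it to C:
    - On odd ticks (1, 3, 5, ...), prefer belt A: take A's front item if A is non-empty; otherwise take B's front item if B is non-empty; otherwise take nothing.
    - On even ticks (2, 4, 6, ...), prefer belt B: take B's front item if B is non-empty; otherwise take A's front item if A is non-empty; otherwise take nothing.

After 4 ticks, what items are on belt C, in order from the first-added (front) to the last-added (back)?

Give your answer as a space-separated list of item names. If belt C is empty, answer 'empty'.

Answer: quill iron mast lathe

Derivation:
Tick 1: prefer A, take quill from A; A=[mast] B=[iron,lathe,valve,axle,peg] C=[quill]
Tick 2: prefer B, take iron from B; A=[mast] B=[lathe,valve,axle,peg] C=[quill,iron]
Tick 3: prefer A, take mast from A; A=[-] B=[lathe,valve,axle,peg] C=[quill,iron,mast]
Tick 4: prefer B, take lathe from B; A=[-] B=[valve,axle,peg] C=[quill,iron,mast,lathe]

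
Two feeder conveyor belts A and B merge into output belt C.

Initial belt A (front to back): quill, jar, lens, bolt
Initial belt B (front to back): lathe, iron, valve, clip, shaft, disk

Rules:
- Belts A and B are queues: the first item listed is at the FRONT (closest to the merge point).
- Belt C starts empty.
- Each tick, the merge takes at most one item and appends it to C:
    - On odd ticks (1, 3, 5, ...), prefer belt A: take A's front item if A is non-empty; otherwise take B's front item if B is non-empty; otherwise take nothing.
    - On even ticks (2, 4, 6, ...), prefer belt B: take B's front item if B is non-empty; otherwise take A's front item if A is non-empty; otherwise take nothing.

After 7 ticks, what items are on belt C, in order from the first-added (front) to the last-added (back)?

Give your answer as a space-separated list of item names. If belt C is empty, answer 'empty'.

Answer: quill lathe jar iron lens valve bolt

Derivation:
Tick 1: prefer A, take quill from A; A=[jar,lens,bolt] B=[lathe,iron,valve,clip,shaft,disk] C=[quill]
Tick 2: prefer B, take lathe from B; A=[jar,lens,bolt] B=[iron,valve,clip,shaft,disk] C=[quill,lathe]
Tick 3: prefer A, take jar from A; A=[lens,bolt] B=[iron,valve,clip,shaft,disk] C=[quill,lathe,jar]
Tick 4: prefer B, take iron from B; A=[lens,bolt] B=[valve,clip,shaft,disk] C=[quill,lathe,jar,iron]
Tick 5: prefer A, take lens from A; A=[bolt] B=[valve,clip,shaft,disk] C=[quill,lathe,jar,iron,lens]
Tick 6: prefer B, take valve from B; A=[bolt] B=[clip,shaft,disk] C=[quill,lathe,jar,iron,lens,valve]
Tick 7: prefer A, take bolt from A; A=[-] B=[clip,shaft,disk] C=[quill,lathe,jar,iron,lens,valve,bolt]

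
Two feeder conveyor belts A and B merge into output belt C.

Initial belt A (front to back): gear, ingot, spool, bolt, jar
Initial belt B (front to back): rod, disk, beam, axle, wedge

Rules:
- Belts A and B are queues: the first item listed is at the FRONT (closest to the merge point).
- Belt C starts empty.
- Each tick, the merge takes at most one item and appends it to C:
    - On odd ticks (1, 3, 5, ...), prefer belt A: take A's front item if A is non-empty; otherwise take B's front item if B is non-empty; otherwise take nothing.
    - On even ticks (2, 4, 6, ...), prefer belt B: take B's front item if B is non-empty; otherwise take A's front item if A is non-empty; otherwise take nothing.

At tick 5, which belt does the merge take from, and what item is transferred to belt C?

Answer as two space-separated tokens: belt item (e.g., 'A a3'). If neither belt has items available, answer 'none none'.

Tick 1: prefer A, take gear from A; A=[ingot,spool,bolt,jar] B=[rod,disk,beam,axle,wedge] C=[gear]
Tick 2: prefer B, take rod from B; A=[ingot,spool,bolt,jar] B=[disk,beam,axle,wedge] C=[gear,rod]
Tick 3: prefer A, take ingot from A; A=[spool,bolt,jar] B=[disk,beam,axle,wedge] C=[gear,rod,ingot]
Tick 4: prefer B, take disk from B; A=[spool,bolt,jar] B=[beam,axle,wedge] C=[gear,rod,ingot,disk]
Tick 5: prefer A, take spool from A; A=[bolt,jar] B=[beam,axle,wedge] C=[gear,rod,ingot,disk,spool]

Answer: A spool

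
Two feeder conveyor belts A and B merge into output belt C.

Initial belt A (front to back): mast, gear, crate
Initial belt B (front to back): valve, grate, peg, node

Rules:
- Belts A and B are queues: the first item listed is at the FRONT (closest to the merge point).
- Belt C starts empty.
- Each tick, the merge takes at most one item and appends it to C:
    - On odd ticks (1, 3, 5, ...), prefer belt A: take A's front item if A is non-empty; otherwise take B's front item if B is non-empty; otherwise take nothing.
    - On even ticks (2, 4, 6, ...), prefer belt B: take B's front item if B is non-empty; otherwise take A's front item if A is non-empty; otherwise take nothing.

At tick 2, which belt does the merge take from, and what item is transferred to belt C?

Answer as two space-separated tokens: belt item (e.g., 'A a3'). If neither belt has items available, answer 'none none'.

Answer: B valve

Derivation:
Tick 1: prefer A, take mast from A; A=[gear,crate] B=[valve,grate,peg,node] C=[mast]
Tick 2: prefer B, take valve from B; A=[gear,crate] B=[grate,peg,node] C=[mast,valve]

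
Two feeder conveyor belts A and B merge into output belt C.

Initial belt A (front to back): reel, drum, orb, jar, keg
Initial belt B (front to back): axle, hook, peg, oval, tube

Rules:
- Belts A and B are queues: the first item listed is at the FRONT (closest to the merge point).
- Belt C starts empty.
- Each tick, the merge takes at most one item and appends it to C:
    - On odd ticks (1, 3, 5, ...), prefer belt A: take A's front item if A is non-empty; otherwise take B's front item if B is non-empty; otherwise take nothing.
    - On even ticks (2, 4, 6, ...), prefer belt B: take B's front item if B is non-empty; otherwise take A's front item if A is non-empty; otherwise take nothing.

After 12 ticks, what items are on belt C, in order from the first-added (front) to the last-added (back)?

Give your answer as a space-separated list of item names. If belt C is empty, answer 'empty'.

Answer: reel axle drum hook orb peg jar oval keg tube

Derivation:
Tick 1: prefer A, take reel from A; A=[drum,orb,jar,keg] B=[axle,hook,peg,oval,tube] C=[reel]
Tick 2: prefer B, take axle from B; A=[drum,orb,jar,keg] B=[hook,peg,oval,tube] C=[reel,axle]
Tick 3: prefer A, take drum from A; A=[orb,jar,keg] B=[hook,peg,oval,tube] C=[reel,axle,drum]
Tick 4: prefer B, take hook from B; A=[orb,jar,keg] B=[peg,oval,tube] C=[reel,axle,drum,hook]
Tick 5: prefer A, take orb from A; A=[jar,keg] B=[peg,oval,tube] C=[reel,axle,drum,hook,orb]
Tick 6: prefer B, take peg from B; A=[jar,keg] B=[oval,tube] C=[reel,axle,drum,hook,orb,peg]
Tick 7: prefer A, take jar from A; A=[keg] B=[oval,tube] C=[reel,axle,drum,hook,orb,peg,jar]
Tick 8: prefer B, take oval from B; A=[keg] B=[tube] C=[reel,axle,drum,hook,orb,peg,jar,oval]
Tick 9: prefer A, take keg from A; A=[-] B=[tube] C=[reel,axle,drum,hook,orb,peg,jar,oval,keg]
Tick 10: prefer B, take tube from B; A=[-] B=[-] C=[reel,axle,drum,hook,orb,peg,jar,oval,keg,tube]
Tick 11: prefer A, both empty, nothing taken; A=[-] B=[-] C=[reel,axle,drum,hook,orb,peg,jar,oval,keg,tube]
Tick 12: prefer B, both empty, nothing taken; A=[-] B=[-] C=[reel,axle,drum,hook,orb,peg,jar,oval,keg,tube]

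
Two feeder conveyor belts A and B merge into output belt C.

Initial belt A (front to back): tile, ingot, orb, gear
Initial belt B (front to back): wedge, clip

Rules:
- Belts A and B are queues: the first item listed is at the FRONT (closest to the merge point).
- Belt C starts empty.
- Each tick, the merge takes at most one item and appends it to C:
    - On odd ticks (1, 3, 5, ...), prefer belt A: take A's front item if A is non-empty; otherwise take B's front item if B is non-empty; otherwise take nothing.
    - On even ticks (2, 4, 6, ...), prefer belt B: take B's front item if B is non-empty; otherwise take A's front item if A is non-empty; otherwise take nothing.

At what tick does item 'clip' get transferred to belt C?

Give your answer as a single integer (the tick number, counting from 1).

Answer: 4

Derivation:
Tick 1: prefer A, take tile from A; A=[ingot,orb,gear] B=[wedge,clip] C=[tile]
Tick 2: prefer B, take wedge from B; A=[ingot,orb,gear] B=[clip] C=[tile,wedge]
Tick 3: prefer A, take ingot from A; A=[orb,gear] B=[clip] C=[tile,wedge,ingot]
Tick 4: prefer B, take clip from B; A=[orb,gear] B=[-] C=[tile,wedge,ingot,clip]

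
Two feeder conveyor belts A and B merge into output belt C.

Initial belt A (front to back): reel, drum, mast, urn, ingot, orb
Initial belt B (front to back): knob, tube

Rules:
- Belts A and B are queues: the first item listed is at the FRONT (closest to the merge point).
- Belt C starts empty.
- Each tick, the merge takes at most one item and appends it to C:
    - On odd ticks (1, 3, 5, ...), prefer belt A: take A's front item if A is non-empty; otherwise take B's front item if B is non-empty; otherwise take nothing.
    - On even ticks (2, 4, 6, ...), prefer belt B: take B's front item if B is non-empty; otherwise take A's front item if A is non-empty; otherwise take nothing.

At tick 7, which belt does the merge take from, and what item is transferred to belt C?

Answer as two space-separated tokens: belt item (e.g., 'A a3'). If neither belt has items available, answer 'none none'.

Tick 1: prefer A, take reel from A; A=[drum,mast,urn,ingot,orb] B=[knob,tube] C=[reel]
Tick 2: prefer B, take knob from B; A=[drum,mast,urn,ingot,orb] B=[tube] C=[reel,knob]
Tick 3: prefer A, take drum from A; A=[mast,urn,ingot,orb] B=[tube] C=[reel,knob,drum]
Tick 4: prefer B, take tube from B; A=[mast,urn,ingot,orb] B=[-] C=[reel,knob,drum,tube]
Tick 5: prefer A, take mast from A; A=[urn,ingot,orb] B=[-] C=[reel,knob,drum,tube,mast]
Tick 6: prefer B, take urn from A; A=[ingot,orb] B=[-] C=[reel,knob,drum,tube,mast,urn]
Tick 7: prefer A, take ingot from A; A=[orb] B=[-] C=[reel,knob,drum,tube,mast,urn,ingot]

Answer: A ingot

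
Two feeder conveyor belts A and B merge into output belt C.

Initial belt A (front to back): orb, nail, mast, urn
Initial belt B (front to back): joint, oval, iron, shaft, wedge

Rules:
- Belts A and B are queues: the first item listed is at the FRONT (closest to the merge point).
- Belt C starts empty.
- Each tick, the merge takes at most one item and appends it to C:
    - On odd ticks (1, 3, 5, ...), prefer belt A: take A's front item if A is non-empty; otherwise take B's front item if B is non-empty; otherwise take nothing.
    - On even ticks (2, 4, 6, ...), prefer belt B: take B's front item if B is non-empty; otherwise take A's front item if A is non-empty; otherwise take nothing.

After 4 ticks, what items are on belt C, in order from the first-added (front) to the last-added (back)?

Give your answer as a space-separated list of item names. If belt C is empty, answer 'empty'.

Answer: orb joint nail oval

Derivation:
Tick 1: prefer A, take orb from A; A=[nail,mast,urn] B=[joint,oval,iron,shaft,wedge] C=[orb]
Tick 2: prefer B, take joint from B; A=[nail,mast,urn] B=[oval,iron,shaft,wedge] C=[orb,joint]
Tick 3: prefer A, take nail from A; A=[mast,urn] B=[oval,iron,shaft,wedge] C=[orb,joint,nail]
Tick 4: prefer B, take oval from B; A=[mast,urn] B=[iron,shaft,wedge] C=[orb,joint,nail,oval]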